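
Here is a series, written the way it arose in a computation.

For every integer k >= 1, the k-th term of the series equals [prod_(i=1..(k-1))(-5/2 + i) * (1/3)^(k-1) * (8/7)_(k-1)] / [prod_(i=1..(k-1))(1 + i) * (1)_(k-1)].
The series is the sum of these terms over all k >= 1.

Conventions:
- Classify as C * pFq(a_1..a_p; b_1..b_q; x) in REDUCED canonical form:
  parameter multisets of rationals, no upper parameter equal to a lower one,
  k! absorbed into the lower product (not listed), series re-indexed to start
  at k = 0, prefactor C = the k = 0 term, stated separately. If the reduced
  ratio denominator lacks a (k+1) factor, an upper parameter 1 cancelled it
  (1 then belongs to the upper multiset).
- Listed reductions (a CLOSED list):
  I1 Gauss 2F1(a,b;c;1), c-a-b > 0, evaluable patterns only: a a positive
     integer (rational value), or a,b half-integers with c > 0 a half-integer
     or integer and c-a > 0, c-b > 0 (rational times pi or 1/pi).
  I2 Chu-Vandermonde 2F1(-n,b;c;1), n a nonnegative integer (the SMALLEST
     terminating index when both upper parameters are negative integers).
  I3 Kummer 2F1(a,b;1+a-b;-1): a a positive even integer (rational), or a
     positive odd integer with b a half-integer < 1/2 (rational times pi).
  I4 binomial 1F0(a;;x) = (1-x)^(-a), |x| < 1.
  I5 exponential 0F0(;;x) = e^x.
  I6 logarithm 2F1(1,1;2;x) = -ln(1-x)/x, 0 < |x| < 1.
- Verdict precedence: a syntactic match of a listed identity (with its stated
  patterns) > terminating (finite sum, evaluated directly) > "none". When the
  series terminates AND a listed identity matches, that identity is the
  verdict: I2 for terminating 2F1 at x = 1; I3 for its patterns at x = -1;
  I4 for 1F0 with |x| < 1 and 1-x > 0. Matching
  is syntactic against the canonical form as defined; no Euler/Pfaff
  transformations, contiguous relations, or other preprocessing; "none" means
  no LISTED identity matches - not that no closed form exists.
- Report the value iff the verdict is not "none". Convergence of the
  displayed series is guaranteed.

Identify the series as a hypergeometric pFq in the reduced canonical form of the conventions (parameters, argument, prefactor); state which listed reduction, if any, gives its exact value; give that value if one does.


The tell: t_0 = 1 here, and (1)_k (C = 1, x = 1/3) is k! itself.
Consecutive-term ratio: r(k) = (1/3) * (k-3/2) (k+8/7) / [(k+2) (k+1)] - rational in k. x = (1/3); t_0 = 1; negate the roots.

The series (x = 1/3) is 2F1: upper {-3/2, 8/7}, lower {2}, prefactor 1. Verdict: none - at argument 1/3 the multisets {-3/2, 8/7} ; {2} match no listed identity.


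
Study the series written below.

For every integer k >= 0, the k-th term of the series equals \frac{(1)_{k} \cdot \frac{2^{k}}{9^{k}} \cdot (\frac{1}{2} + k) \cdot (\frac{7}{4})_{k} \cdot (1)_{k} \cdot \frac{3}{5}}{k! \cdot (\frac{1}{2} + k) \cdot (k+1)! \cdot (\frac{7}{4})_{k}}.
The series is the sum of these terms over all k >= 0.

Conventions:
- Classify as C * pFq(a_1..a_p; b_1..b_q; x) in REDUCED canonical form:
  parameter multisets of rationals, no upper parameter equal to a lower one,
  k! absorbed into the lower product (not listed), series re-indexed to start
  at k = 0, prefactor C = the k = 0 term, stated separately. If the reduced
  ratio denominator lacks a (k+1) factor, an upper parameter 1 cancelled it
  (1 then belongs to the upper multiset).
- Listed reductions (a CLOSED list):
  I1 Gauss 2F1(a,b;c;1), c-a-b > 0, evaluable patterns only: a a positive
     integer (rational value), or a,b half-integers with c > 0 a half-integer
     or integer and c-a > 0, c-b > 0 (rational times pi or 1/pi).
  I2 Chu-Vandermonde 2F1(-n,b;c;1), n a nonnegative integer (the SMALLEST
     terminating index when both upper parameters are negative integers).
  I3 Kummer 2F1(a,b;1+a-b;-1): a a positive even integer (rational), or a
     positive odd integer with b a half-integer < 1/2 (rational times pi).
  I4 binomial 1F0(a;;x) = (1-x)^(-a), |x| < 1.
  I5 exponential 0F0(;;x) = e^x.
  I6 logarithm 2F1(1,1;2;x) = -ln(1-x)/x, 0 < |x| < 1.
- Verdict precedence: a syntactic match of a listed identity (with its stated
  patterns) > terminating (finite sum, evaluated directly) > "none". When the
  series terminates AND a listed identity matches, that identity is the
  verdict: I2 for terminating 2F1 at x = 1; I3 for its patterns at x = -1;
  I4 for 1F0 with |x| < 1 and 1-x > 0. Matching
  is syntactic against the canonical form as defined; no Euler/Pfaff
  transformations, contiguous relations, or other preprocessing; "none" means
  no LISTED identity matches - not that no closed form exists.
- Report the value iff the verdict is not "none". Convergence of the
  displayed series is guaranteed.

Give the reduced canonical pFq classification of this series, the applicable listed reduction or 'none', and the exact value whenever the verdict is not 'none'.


With C = \frac{3}{5}: the canonical form is 2F1(1, 1; 2; \frac{2}{9}). Verdict: logarithm (I6) matches (the logarithm: parameters (1,1;2), x = \frac{2}{9}). Its exact value is \left(-\frac{27}{10}\right) \cdot \ln\left(\frac{7}{9}\right).

The tell: from the first term \frac{3}{5}: the two geometric factors (prefactor 3/5) combine into one argument.
Adjacent-term ratio: r(k) = \frac{2}{9} * (k+1) (k+1) / [(k+2) (k+1)] - poly over poly, x = \frac{2}{9} from leading terms; C = \frac{3}{5} at k = 0.


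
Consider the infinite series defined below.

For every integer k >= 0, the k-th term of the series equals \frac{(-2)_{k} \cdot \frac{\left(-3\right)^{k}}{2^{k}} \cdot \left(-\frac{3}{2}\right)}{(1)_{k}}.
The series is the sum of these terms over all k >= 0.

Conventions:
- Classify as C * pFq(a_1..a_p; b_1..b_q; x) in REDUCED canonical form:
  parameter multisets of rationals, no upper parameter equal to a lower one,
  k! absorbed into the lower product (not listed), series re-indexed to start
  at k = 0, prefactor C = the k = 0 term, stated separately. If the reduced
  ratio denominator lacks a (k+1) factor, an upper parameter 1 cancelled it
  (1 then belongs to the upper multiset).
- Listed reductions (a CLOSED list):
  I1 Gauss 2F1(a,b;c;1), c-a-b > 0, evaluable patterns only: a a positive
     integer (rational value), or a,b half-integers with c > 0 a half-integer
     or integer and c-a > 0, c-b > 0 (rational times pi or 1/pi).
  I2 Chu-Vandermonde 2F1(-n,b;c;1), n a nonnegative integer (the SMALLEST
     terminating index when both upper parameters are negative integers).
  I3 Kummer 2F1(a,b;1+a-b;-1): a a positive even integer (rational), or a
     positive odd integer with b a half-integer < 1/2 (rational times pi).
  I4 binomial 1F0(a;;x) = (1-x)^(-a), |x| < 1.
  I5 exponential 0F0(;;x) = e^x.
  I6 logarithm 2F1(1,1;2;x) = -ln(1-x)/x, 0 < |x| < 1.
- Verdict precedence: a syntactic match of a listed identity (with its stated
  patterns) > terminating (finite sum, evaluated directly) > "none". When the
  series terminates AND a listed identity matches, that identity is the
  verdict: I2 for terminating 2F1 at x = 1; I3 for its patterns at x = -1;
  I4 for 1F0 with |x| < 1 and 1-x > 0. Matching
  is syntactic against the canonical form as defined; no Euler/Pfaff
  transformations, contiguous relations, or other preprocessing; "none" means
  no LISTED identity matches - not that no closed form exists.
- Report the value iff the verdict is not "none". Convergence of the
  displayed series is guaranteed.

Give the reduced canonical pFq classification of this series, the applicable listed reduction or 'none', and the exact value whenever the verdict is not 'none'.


At argument -\frac{3}{2}: a 1F0 with upper {-2}, lower {-}, scaled by C = -\frac{3}{2}. Verdict: terminating - upper parameter -2 makes this a finite sum (last index 2), evaluated exactly. Value: -\frac{75}{8}.

First insight: with t_0 = -\frac{3}{2}, (1)_k (C = -3/2, x = -3/2) is k! itself.
Step ratio: r(k) = -\frac{3}{2} * (k-2) / [(k+1)] - poly over poly, x = -\frac{3}{2} from leading terms; C = -\frac{3}{2} at k = 0.


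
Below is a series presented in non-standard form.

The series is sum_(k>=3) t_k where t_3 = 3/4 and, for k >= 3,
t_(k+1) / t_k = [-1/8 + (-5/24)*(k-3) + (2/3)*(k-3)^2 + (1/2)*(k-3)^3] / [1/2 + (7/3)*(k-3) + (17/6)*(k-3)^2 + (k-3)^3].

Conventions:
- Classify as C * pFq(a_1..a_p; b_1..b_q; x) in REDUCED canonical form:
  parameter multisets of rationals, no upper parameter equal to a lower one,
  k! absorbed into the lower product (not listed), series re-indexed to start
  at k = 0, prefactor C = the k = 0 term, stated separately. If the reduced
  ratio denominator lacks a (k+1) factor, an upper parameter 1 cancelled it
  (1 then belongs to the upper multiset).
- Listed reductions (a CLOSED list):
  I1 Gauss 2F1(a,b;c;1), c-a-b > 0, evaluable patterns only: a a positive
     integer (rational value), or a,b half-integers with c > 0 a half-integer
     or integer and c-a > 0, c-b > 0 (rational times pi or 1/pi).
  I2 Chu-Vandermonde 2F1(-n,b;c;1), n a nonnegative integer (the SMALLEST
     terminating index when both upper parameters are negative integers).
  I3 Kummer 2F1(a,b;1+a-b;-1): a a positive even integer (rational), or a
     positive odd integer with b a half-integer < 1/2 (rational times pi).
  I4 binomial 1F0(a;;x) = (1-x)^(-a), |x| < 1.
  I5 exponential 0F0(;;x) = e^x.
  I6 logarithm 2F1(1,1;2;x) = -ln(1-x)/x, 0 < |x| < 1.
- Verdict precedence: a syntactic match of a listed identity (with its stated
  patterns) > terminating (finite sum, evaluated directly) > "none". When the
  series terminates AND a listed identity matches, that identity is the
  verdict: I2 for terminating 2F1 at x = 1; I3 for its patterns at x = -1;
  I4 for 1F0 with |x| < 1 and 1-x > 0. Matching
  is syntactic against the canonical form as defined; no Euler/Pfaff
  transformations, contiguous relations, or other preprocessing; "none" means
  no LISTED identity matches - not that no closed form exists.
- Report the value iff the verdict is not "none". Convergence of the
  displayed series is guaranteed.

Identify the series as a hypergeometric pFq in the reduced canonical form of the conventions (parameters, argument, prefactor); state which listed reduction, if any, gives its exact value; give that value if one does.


The series (x = 1/2) is 1F0: upper {-1/2}, lower {-}, prefactor 3/4. Verdict (x = 1/2): binomial (I4) applies (the 1F0 binomial series: exponent 1/2, x = 1/2). Exact value: (3/4) * (1/2)^(1/2).

Key observation: with t_0 = 3/4, the ratio is unreduced: k + 3/2 divides both sides (C = 3/4).
Step ratio: r(k) = (1/2) * (k-1/2) / [(k+1)] - rational in k, leading ratio (1/2); with t_0 = 3/4, classification follows.


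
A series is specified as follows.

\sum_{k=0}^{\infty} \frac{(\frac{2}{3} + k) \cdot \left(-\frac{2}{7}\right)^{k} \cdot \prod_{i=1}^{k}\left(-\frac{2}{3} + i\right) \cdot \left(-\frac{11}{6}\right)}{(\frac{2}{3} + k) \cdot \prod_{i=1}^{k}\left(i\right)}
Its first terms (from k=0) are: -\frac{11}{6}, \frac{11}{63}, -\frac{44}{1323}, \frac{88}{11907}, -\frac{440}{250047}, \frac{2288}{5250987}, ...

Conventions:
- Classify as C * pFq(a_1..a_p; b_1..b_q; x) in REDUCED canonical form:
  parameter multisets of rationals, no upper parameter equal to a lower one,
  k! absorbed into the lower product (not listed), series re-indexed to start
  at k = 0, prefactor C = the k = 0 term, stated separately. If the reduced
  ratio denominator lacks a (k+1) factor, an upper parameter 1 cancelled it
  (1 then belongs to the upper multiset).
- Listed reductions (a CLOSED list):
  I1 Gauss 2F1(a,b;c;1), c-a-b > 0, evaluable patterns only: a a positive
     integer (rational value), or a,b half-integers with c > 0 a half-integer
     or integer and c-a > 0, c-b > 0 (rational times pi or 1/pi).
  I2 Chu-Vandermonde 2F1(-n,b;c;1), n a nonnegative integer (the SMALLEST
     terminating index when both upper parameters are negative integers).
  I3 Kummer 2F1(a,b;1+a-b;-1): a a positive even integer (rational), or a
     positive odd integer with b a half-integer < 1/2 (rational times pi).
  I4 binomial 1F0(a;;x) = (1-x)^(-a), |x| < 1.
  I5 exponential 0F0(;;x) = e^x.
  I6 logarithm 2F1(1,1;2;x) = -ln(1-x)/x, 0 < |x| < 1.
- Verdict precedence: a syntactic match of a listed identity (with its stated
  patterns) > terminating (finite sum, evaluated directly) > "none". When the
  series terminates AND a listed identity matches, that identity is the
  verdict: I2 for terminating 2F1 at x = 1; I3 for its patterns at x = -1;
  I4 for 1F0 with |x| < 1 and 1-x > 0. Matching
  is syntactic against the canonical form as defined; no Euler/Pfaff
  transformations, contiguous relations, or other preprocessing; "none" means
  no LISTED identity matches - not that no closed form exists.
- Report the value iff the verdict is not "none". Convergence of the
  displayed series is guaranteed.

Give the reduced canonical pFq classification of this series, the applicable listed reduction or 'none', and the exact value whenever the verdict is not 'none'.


Classification (C = -\frac{11}{6}): 1F0 with upper {\frac{1}{3}}, lower {-}, argument x = -\frac{2}{7}. Verdict: the binomial series (I4) matches (the 1F0 binomial series: exponent -1/3, x = -\frac{2}{7}). Sum: \left(-\frac{11}{6}\right) \cdot \left(\frac{9}{7}\right)^{-\frac{1}{3}}.

Key step: with t_0 = -\frac{11}{6}, the product of the first k integers (prefactor -11/6) is k!.
Consecutive-term ratio: r(k) = -\frac{2}{7} * (k+\frac{1}{3}) / [(k+1)] - poly over poly, x = -\frac{2}{7} from leading terms; C = -\frac{11}{6} at k = 0.


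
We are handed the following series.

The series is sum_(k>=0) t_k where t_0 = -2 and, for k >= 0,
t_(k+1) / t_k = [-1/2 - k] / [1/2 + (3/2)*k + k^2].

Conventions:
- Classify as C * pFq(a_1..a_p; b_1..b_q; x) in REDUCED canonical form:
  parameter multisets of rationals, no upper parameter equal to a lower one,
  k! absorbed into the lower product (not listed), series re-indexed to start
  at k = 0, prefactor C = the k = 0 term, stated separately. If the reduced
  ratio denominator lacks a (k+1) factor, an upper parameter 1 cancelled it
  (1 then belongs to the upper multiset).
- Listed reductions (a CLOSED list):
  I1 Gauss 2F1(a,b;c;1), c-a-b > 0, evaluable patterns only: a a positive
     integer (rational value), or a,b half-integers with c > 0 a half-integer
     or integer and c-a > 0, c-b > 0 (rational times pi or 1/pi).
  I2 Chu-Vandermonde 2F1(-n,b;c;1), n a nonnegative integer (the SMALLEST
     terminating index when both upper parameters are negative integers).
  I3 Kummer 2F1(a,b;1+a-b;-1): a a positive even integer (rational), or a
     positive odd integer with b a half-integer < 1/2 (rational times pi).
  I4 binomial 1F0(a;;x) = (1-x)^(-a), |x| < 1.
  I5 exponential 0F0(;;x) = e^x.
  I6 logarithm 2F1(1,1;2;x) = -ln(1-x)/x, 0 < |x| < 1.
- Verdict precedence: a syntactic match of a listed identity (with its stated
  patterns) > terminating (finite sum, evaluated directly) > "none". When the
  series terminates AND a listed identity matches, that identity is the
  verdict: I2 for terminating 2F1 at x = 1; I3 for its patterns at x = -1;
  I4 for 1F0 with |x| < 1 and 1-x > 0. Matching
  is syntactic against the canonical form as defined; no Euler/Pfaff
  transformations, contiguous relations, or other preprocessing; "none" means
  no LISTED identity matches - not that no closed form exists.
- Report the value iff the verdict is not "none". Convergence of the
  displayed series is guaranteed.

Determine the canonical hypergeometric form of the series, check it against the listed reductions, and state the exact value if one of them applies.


Classification (C = -2): 0F0 with upper {-}, lower {-}, argument x = -1. Verdict: the exponential series (I5) fires (the 0F0 exponential series at x = -1). Its exact value is (-2) * e^(-1).

Key observation: from the first term -2: the ratio is unreduced: k + 1/2 divides both sides (C = -2, x = -1).
Term ratio: r(k) = (-1) * 1 / [(k+1)] - rational in k, leading ratio (-1); with t_0 = -2, classification follows.


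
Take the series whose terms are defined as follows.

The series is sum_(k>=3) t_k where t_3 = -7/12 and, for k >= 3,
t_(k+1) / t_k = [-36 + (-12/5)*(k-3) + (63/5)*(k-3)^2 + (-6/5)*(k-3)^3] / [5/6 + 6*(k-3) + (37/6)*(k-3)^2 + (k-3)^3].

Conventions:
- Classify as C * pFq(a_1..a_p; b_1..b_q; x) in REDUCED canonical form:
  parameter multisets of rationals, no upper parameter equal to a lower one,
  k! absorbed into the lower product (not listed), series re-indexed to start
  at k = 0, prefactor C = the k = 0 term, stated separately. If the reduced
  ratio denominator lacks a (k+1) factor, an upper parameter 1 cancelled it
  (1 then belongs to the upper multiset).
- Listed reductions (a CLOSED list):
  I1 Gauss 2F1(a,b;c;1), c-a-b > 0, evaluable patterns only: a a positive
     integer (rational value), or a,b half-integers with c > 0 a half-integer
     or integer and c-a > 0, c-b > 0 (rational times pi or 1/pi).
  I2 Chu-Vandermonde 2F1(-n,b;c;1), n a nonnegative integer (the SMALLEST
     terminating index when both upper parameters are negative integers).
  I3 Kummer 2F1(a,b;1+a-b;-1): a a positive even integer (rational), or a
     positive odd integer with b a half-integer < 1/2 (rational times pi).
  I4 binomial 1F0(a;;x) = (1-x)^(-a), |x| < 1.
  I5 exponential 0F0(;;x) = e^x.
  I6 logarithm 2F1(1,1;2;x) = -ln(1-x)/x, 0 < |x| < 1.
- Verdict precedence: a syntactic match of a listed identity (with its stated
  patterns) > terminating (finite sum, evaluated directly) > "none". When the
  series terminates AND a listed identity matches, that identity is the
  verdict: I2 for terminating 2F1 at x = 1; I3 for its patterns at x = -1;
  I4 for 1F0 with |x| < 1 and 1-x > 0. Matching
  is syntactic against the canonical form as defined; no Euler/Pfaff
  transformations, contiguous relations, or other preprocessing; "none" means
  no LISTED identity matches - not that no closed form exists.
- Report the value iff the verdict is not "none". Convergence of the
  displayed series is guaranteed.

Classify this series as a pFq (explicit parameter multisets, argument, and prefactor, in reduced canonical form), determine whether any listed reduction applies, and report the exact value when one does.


x = -6/5 here; the reduced form reads 3F2, upper {-10, -2, 3/2}, lower {1/6, 5}, C = -7/12. Verdict: terminating. (-2)_k vanishes past k = 2, leaving a 3-term sum, computed directly. Value: -1439/60.

Key step: t_0 being -7/12, factor the ratio over Q (prefactor -7/12): negated roots = parameters.
Step ratio: r(k) = (-6/5) * (k-10) (k-2) (k+3/2) / [(k+1/6) (k+5) (k+1)] - rational; roots negated = parameters, x = (-6/5), C = -7/12.


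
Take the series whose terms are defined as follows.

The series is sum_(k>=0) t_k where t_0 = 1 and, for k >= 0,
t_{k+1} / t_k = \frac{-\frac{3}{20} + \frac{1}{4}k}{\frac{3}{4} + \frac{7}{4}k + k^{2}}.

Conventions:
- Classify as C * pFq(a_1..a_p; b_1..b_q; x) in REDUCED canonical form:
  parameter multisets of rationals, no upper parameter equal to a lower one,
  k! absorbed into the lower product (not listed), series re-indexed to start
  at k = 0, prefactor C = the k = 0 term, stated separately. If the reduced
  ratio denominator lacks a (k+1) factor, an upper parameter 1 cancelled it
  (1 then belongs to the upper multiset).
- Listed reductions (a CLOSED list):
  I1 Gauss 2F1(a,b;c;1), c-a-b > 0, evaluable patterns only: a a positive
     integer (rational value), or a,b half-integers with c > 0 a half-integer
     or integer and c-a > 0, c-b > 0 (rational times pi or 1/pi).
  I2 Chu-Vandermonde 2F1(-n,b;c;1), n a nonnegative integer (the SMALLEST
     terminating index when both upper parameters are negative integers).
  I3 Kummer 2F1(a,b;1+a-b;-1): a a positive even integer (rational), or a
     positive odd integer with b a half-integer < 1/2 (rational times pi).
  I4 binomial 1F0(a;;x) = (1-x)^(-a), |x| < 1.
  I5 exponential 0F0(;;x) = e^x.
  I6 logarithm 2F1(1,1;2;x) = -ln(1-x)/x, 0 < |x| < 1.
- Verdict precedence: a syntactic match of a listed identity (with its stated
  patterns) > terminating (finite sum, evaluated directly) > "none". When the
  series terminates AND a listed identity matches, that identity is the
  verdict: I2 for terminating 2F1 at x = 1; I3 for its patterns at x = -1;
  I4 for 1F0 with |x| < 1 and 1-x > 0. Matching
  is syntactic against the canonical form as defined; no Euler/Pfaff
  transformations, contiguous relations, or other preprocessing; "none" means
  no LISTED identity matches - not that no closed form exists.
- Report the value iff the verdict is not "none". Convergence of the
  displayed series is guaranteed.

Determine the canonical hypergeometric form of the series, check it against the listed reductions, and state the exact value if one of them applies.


Reduced: x = \frac{1}{4}, 1F1, upper = {-\frac{3}{5}}, lower = {\frac{3}{4}}, C = 1. Verdict: none here - no I1-I6 shape fits x = \frac{1}{4} with lower {\frac{3}{4}}.

Key observation: t_0 = 1 here, and the expanded ratio factors over Q; prefactor 1, roots give parameters.
Consecutive-term ratio: r(k) = \frac{1}{4} * (k-\frac{3}{5}) / [(k+\frac{3}{4}) (k+1)] ; factor over Q: parameters, x = \frac{1}{4}, and C = 1.


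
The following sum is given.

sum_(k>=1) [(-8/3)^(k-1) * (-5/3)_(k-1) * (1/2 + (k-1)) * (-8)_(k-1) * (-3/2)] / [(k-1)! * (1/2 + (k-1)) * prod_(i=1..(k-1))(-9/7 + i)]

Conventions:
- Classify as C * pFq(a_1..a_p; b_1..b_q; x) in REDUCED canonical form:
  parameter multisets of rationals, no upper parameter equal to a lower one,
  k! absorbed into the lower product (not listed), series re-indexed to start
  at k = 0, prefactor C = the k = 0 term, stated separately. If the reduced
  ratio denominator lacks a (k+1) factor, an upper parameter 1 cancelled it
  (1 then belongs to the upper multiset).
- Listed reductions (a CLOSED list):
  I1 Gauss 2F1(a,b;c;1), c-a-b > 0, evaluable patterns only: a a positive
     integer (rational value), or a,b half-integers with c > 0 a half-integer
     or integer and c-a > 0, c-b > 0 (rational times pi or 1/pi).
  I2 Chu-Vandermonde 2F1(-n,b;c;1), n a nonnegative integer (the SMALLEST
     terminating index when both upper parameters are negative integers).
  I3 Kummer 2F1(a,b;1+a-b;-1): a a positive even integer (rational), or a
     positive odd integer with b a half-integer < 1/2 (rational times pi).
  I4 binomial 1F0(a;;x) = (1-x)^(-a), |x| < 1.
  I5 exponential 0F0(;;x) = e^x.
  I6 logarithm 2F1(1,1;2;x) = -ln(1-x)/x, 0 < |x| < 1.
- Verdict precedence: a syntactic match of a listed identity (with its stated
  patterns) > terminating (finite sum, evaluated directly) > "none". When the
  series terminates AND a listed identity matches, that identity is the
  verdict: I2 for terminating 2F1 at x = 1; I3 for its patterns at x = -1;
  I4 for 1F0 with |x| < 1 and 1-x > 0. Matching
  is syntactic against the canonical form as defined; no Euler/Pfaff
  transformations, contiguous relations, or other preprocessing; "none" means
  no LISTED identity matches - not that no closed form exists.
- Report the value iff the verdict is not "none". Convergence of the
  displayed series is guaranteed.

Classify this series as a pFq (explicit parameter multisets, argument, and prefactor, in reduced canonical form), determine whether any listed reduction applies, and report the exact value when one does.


Prefactor -3/2, argument -8/3: 2F1 with upper {-8, -5/3} over lower {-2/7}. Verdict: terminating (-8 upstairs). 9 nonzero terms in all; added directly. Exact value: 46846306269068863/2998376304534.

Key step: with t_0 = -3/2, k + 1/2 divides numerator and denominator alike; prefactor -3/2 after cancelling.
Consecutive-term ratio: r(k) = (-8/3) * (k-8) (k-5/3) / [(k-2/7) (k+1)] - poly over poly, x = (-8/3) from leading terms; C = -3/2 at k = 0.


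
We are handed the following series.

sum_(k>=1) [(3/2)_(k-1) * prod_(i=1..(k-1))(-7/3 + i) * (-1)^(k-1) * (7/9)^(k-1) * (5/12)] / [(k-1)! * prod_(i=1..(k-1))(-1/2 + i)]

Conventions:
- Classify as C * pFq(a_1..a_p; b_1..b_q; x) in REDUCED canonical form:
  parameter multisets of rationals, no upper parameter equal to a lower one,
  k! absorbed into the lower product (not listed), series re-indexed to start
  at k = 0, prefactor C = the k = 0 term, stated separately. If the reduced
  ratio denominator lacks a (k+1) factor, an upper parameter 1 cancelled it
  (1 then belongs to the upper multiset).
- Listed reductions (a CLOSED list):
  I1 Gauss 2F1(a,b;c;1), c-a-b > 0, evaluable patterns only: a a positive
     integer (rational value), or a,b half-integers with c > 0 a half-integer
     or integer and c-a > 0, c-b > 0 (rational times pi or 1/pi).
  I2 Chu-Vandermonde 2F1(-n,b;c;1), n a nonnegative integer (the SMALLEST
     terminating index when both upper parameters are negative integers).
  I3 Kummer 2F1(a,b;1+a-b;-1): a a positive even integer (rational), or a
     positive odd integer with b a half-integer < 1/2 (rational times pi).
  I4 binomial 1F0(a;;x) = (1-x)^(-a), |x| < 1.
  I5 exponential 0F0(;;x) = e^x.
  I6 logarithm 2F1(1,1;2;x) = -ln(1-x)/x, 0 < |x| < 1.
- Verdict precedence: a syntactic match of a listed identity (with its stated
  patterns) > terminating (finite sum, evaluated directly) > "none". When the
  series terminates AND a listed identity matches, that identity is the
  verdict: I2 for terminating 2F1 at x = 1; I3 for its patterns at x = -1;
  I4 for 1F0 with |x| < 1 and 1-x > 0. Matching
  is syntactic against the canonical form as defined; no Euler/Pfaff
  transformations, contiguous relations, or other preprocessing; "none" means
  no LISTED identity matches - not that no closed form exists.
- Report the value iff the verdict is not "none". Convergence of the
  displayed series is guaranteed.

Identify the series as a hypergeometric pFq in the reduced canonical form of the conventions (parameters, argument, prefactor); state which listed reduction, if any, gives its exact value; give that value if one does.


Reduced: x = -7/9, 2F1, upper = {-4/3, 3/2}, lower = {1/2}, C = 5/12. Verdict: none. Every listed pattern misses the 2F1 form at -7/9, upper {-4/3, 3/2}.

Key step: x = (-7/9) and the lower running product (C = 5/12) is a rising factorial.
Step ratio: r(k) = (-7/9) * (k-4/3) (k+3/2) / [(k+1/2) (k+1)] - rational; roots negated = parameters, x = (-7/9), C = 5/12.


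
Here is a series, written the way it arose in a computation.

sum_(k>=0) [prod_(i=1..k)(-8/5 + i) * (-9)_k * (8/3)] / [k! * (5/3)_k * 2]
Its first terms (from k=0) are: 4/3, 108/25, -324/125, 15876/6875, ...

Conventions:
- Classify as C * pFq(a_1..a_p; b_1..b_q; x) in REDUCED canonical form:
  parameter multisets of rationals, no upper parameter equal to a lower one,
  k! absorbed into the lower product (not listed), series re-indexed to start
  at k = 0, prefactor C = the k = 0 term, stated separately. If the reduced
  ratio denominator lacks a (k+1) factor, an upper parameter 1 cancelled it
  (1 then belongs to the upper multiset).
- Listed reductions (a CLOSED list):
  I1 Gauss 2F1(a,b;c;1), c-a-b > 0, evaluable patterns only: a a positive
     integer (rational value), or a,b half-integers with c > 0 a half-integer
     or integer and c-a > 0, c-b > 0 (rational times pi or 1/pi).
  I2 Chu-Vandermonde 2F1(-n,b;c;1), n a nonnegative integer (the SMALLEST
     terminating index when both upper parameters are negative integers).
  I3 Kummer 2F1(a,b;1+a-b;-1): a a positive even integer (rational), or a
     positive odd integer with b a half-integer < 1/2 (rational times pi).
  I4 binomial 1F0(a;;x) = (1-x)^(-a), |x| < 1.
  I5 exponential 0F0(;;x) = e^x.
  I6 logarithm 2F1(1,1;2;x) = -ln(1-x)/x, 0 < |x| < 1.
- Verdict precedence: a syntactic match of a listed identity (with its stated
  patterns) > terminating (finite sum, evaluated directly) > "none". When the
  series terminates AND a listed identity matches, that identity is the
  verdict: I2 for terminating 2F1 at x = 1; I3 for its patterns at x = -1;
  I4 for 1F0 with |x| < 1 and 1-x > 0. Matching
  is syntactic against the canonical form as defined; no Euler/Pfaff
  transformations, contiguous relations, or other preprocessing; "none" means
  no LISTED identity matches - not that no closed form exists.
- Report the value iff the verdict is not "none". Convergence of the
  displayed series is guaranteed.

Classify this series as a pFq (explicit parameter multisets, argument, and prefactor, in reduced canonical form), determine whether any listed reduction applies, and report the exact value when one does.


Canonical form: C = 4/3 times 2F1 with upper {-9, -3/5}, lower {5/3}, x = 1. Verdict (x = 1): Vandermonde's identity (I2) applies (terminating 2F1 at x = 1 with n = 9, b = -3/5, c = 5/3). Sum: 5468950534208/1270166015625.

First insight: with t_0 = 4/3, the running product (C = 4/3) telescopes to a rising factorial.
Adjacent-term ratio: r(k) = 1 * (k-9) (k-3/5) / [(k+5/3) (k+1)] ; factor over Q: parameters, x = 1, and C = 4/3.


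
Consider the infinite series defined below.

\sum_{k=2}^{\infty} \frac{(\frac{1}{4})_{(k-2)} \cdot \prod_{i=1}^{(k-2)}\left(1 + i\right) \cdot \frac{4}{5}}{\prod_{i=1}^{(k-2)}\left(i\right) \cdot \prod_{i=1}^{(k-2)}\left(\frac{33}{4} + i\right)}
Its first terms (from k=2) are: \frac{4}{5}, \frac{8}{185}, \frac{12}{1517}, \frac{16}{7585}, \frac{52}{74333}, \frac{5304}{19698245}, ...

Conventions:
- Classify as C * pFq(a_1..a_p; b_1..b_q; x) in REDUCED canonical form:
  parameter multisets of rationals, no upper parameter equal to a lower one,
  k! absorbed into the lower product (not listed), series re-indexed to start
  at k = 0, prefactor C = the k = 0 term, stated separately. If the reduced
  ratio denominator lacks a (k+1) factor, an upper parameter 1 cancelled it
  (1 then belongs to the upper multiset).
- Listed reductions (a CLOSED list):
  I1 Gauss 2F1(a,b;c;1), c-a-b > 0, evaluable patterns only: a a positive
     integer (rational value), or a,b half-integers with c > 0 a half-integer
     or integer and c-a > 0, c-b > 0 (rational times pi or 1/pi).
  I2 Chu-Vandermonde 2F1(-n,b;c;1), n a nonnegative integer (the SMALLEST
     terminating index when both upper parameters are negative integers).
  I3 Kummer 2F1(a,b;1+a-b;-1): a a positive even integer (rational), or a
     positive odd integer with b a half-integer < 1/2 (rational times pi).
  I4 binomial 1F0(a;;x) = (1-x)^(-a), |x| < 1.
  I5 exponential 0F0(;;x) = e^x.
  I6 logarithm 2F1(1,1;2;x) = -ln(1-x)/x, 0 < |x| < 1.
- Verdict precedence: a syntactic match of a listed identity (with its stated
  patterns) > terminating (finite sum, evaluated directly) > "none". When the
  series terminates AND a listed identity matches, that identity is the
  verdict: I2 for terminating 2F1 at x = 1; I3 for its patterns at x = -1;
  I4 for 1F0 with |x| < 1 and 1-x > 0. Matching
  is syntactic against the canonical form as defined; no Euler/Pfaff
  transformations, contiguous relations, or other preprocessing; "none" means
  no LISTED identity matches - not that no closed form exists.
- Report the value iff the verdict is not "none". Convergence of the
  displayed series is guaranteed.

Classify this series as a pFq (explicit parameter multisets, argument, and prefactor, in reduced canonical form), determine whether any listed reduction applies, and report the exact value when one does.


Prefactor \frac{4}{5}, argument 1: 2F1 with upper {\frac{1}{4}, 2} over lower {\frac{37}{4}}. Verdict: this is Gauss (I1, integer-parameter pattern) (x = 1: the Gamma ratio telescopes since c-a-b = 7 > 0 and a = 2 in Z>0). Sum: \frac{957}{1120}.

Key observation: t_0 being \frac{4}{5}, the product of the first k integers (prefactor 4/5) is k!.
Consecutive-term ratio: r(k) = 1 * (k+\frac{1}{4}) (k+2) / [(k+\frac{37}{4}) (k+1)] ; factor over Q: parameters, x = 1, and C = \frac{4}{5}.


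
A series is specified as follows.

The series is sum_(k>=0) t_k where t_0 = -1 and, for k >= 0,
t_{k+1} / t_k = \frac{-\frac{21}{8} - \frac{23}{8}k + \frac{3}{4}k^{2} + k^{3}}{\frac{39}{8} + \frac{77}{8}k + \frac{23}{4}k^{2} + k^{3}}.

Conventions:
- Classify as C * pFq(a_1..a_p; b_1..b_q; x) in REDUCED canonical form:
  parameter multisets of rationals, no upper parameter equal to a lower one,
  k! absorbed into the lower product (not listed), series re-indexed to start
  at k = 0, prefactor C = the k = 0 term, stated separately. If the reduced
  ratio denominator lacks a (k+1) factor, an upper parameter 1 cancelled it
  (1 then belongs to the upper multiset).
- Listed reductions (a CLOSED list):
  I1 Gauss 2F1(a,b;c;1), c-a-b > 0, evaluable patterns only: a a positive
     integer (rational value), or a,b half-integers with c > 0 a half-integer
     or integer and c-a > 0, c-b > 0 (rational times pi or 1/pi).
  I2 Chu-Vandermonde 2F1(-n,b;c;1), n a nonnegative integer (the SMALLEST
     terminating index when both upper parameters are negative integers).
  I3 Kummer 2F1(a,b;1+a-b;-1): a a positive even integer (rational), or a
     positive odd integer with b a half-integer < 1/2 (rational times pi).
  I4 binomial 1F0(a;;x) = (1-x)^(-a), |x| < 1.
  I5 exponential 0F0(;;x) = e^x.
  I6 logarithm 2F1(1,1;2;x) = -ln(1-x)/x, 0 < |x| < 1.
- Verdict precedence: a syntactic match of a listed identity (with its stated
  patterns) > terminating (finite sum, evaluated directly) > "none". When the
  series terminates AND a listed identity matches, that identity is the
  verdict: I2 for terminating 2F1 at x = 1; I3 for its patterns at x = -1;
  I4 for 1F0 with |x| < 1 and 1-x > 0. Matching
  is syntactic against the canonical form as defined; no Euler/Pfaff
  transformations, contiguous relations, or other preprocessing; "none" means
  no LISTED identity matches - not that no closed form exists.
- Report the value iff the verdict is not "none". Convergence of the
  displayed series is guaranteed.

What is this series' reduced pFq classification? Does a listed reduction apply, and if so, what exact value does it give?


Reduced: x = 1, 2F1, upper = {-\frac{7}{4}, 1}, lower = {\frac{13}{4}}, C = -1. Verdict (x = 1): Gauss's theorem (I1) applies (x = 1: the Gamma ratio telescopes since c-a-b = 4 > 0 and a = 1 in Z>0). Sum: -\frac{9}{16}.

First insight: t_0 being -1, cancel k + 3/2 from the displayed ratio first; then C = -1.
Consecutive-term ratio: r(k) = 1 * (k-\frac{7}{4}) (k+1) / [(k+\frac{13}{4}) (k+1)] - rational in k, leading ratio 1; with t_0 = -1, classification follows.


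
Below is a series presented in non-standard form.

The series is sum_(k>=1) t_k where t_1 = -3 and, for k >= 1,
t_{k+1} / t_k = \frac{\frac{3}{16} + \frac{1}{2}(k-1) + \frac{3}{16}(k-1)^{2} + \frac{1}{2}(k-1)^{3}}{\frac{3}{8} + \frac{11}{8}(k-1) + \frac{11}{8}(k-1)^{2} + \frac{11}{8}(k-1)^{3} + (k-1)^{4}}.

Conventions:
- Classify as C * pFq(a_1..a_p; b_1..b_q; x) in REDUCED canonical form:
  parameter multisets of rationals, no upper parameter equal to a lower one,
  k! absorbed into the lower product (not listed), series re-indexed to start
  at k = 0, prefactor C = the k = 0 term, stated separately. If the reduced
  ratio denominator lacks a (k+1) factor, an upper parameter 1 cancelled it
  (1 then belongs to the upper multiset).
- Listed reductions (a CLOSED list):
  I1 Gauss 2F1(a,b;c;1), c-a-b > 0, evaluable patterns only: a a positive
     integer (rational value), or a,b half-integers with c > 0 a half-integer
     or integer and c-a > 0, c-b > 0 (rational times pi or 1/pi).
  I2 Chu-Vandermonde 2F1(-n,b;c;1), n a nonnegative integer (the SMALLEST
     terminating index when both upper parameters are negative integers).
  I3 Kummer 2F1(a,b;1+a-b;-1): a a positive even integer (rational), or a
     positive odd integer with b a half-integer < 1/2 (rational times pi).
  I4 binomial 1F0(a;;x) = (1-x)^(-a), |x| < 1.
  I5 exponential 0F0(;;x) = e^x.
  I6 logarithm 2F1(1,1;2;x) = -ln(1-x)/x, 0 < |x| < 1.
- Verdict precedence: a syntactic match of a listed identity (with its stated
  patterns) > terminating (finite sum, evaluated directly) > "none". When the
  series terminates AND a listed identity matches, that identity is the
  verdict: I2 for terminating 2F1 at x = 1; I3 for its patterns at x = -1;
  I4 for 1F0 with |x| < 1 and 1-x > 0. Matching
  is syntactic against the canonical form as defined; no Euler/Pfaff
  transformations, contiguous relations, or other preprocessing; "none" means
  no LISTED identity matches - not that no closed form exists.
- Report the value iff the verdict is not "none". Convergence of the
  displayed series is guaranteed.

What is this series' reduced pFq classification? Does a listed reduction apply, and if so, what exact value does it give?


With C = -3: the canonical form is 0F0(-; -; \frac{1}{2}). Verdict: the exponential series (I5) fires (the 0F0 exponential series at x = \frac{1}{2}). Sum: \left(-3\right) \cdot e^{\frac{1}{2}}.

Structural cue: from the first term -3: the expanded ratio factors over Q; C = -3, roots give parameters.
Term ratio: r(k) = \frac{1}{2} * 1 / [(k+1)] - rational in k. x = \frac{1}{2}; t_0 = -3; negate the roots.


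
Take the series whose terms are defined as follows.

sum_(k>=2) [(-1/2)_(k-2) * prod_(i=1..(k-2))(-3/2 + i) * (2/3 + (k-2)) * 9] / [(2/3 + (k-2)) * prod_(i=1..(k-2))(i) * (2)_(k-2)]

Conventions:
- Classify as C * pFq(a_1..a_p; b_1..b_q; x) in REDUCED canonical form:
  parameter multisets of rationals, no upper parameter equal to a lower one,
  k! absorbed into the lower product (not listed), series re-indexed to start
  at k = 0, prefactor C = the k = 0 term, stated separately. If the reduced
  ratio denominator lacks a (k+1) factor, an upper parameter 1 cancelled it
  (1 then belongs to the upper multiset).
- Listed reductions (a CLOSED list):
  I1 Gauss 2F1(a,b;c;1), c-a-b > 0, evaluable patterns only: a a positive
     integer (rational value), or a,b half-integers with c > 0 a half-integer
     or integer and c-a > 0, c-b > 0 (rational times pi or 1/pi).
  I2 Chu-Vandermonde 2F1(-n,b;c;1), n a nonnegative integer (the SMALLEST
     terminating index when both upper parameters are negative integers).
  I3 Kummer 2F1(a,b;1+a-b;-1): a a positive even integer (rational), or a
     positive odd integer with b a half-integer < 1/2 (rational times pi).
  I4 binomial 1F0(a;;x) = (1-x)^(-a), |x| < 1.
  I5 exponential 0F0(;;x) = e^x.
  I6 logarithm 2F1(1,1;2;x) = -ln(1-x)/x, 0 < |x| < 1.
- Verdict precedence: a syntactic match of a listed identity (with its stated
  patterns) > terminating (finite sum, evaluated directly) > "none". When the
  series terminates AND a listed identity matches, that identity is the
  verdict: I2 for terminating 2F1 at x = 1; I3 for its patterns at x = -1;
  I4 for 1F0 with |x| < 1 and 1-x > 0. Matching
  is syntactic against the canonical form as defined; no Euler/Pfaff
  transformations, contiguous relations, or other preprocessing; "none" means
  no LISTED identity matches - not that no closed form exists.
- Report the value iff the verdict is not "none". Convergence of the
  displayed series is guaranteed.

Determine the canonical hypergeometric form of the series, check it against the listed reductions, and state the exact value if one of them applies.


This is 9 * 2F1(-1/2, -1/2; 2; 1) in reduced canonical form. Verdict: Gauss's theorem I1 (half-integer case) matches (x = 1; upper {-1/2, -1/2} half-integers, c = 2 in the evaluable pattern). Exact value: 32 / pi.

Structural cue: t_0 = 9 here, and striking the common factor k + 2/3 reduces the term (prefactor 9).
Step ratio: r(k) = 1 * (k-1/2) (k-1/2) / [(k+2) (k+1)] - rational in k. x = 1; t_0 = 9; negate the roots.


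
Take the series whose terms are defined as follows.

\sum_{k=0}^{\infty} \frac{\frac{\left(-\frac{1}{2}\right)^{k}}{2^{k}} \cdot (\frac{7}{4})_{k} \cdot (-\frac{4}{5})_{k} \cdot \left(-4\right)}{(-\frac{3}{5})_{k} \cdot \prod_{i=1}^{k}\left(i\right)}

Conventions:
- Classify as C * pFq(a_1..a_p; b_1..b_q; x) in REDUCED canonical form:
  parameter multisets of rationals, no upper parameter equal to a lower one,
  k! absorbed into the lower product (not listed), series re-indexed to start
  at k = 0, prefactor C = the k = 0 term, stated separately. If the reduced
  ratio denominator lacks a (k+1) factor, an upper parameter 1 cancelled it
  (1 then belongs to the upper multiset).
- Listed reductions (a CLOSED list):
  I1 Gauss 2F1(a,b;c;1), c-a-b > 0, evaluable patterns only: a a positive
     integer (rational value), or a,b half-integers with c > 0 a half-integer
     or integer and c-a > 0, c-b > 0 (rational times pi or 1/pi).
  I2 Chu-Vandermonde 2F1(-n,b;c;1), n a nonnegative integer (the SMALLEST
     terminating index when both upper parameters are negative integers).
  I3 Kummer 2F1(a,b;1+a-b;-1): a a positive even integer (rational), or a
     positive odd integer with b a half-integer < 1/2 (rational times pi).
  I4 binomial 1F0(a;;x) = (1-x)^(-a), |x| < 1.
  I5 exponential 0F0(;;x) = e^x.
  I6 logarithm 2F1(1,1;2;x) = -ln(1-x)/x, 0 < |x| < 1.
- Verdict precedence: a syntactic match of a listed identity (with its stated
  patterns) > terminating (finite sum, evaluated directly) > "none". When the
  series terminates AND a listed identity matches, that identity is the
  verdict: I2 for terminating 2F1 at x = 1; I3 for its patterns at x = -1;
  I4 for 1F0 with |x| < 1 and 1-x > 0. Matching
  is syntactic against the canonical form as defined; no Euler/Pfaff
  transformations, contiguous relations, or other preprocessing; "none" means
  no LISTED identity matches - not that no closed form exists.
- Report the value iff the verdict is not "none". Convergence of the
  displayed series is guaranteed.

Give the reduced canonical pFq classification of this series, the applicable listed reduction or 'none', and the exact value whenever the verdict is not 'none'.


This is -4 * 2F1(-\frac{4}{5}, \frac{7}{4}; -\frac{3}{5}; -\frac{1}{4}) in reduced canonical form. Verdict: none - at argument -\frac{1}{4} the multisets {-\frac{4}{5}, \frac{7}{4}} ; {-\frac{3}{5}} match no listed identity.

First insight: from the first term -4: the product of the first k integers (C = -4, x = -1/4) is k!.
Consecutive-term ratio: r(k) = -\frac{1}{4} * (k-\frac{4}{5}) (k+\frac{7}{4}) / [(k-\frac{3}{5}) (k+1)] - rational; roots negated = parameters, x = -\frac{1}{4}, C = -4.
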